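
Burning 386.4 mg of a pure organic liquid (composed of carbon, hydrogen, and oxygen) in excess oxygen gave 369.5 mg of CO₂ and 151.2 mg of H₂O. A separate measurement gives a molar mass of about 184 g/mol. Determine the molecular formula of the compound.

mol C = 0.3695 g CO₂ ÷ 44.009 g/mol = 0.0083960 mol
mol H = 2 × 0.1512 g H₂O ÷ 18.015 g/mol = 0.016786 mol
mass O = 0.3864 − (0.10084 + 0.016920) = 0.26864 g → mol O = 0.26864 ÷ 15.999 = 0.016791 mol
Divide by the smallest (0.0083960 mol): C 1.000, H 1.999, O 2.000
Empirical formula: CH2O2
Empirical-formula mass = 46.02 g/mol; 184 ÷ 46.02 ≈ 4, so the molecular formula is C4H8O8.

C4H8O8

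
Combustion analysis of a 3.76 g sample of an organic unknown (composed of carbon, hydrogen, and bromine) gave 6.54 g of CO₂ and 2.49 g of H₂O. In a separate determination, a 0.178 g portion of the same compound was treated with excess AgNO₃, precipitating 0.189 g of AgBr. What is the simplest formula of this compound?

mol C = 6.54 g CO₂ ÷ 44.009 g/mol = 0.1486 mol
mol H = 2 × 2.49 g H₂O ÷ 18.015 g/mol = 0.2764 mol
From the AgBr data: mol Br per gram of compound = (0.189 ÷ 187.772) ÷ 0.178 = 0.005655 mol/g, so in the 3.76 g combustion sample mol Br = 0.02126 mol
Divide by the smallest (0.02126 mol): C 6.989, H 13.002, Br 1.000

C7H13Br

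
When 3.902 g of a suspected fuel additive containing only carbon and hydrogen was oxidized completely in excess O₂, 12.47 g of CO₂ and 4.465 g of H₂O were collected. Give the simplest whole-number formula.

C4H7

mol C = 12.47 g CO₂ ÷ 44.009 g/mol = 0.28335 mol
mol H = 2 × 4.465 g H₂O ÷ 18.015 g/mol = 0.49570 mol
Divide by the smallest (0.28335 mol): C 1.000, H 1.749
Multiplying each by 4 gives whole numbers: C 4.00, H 7.00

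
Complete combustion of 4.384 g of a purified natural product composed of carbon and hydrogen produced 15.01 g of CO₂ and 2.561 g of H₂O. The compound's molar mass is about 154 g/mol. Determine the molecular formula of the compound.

mol C = 15.01 g CO₂ ÷ 44.009 g/mol = 0.34107 mol
mol H = 2 × 2.561 g H₂O ÷ 18.015 g/mol = 0.28432 mol
Divide by the smallest (0.28432 mol): C 1.200, H 1.000
Multiplying each by 5 gives whole numbers: C 6.00, H 5.00
Empirical formula: C6H5
Empirical-formula mass = 77.11 g/mol; 154 ÷ 77.11 ≈ 2, so the molecular formula is C12H10.

C12H10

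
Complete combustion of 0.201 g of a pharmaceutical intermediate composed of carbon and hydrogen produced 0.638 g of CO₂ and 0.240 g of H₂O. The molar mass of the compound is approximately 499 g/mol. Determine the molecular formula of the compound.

C36H66

mol C = 0.638 g CO₂ ÷ 44.009 g/mol = 0.01450 mol
mol H = 2 × 0.240 g H₂O ÷ 18.015 g/mol = 0.02664 mol
Divide by the smallest (0.01450 mol): C 1.000, H 1.838
Multiplying each by 6 gives whole numbers: C 6.00, H 11.03
Empirical formula: C6H11
Empirical-formula mass = 83.15 g/mol; 499 ÷ 83.15 ≈ 6, so the molecular formula is C36H66.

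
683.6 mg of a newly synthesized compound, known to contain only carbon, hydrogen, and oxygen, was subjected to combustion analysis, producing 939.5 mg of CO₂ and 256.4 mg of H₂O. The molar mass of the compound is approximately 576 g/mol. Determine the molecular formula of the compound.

mol C = 0.9395 g CO₂ ÷ 44.009 g/mol = 0.021348 mol
mol H = 2 × 0.2564 g H₂O ÷ 18.015 g/mol = 0.028465 mol
mass O = 0.6836 − (0.25641 + 0.028693) = 0.39850 g → mol O = 0.39850 ÷ 15.999 = 0.024908 mol
Divide by the smallest (0.021348 mol): C 1.000, H 1.333, O 1.167
Multiplying each by 6 gives whole numbers: C 6.00, H 8.00, O 7.00
Empirical formula: C6H8O7
Empirical-formula mass = 192.12 g/mol; 576 ÷ 192.12 ≈ 3, so the molecular formula is C18H24O21.

C18H24O21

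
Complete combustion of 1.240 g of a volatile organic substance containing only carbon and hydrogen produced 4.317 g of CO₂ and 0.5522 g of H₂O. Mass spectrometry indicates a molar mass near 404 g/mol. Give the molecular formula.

C32H20

mol C = 4.317 g CO₂ ÷ 44.009 g/mol = 0.098094 mol
mol H = 2 × 0.5522 g H₂O ÷ 18.015 g/mol = 0.061304 mol
Divide by the smallest (0.061304 mol): C 1.600, H 1.000
Multiplying each by 5 gives whole numbers: C 8.00, H 5.00
Empirical formula: C8H5
Empirical-formula mass = 101.13 g/mol; 404 ÷ 101.13 ≈ 4, so the molecular formula is C32H20.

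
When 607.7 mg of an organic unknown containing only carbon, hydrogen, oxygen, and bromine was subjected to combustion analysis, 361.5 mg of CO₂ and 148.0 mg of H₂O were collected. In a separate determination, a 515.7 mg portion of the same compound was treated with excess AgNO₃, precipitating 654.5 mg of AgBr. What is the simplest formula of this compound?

mol C = 0.3615 g CO₂ ÷ 44.009 g/mol = 0.0082142 mol
mol H = 2 × 0.1480 g H₂O ÷ 18.015 g/mol = 0.016431 mol
From the AgBr data: mol Br per gram of compound = (0.6545 ÷ 187.772) ÷ 0.5157 = 0.0067590 mol/g, so in the 0.6077 g combustion sample mol Br = 0.0041074 mol
mass O = 0.6077 − (0.098661 + 0.016562 + 0.32820) = 0.16428 g → mol O = 0.16428 ÷ 15.999 = 0.010268 mol
Divide by the smallest (0.0041074 mol): C 2.000, H 4.000, Br 1.000, O 2.500
Multiplying each by 2 gives whole numbers: C 4.00, H 8.00, Br 2.00, O 5.00

C4H8Br2O5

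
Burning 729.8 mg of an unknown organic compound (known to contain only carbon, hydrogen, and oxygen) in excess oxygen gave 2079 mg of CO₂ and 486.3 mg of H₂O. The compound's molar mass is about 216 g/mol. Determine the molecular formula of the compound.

mol C = 2.079 g CO₂ ÷ 44.009 g/mol = 0.047240 mol
mol H = 2 × 0.4863 g H₂O ÷ 18.015 g/mol = 0.053988 mol
mass O = 0.7298 − (0.56740 + 0.054420) = 0.10798 g → mol O = 0.10798 ÷ 15.999 = 0.0067489 mol
Divide by the smallest (0.0067489 mol): C 7.000, H 8.000, O 1.000
Empirical formula: C7H8O
Empirical-formula mass = 108.14 g/mol; 216 ÷ 108.14 ≈ 2, so the molecular formula is C14H16O2.

C14H16O2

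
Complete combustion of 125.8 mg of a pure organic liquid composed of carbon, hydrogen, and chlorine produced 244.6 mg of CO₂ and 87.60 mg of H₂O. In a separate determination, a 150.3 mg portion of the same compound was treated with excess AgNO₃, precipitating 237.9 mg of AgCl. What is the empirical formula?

C4H7Cl

mol C = 0.2446 g CO₂ ÷ 44.009 g/mol = 0.0055580 mol
mol H = 2 × 0.08760 g H₂O ÷ 18.015 g/mol = 0.0097252 mol
From the AgCl data: mol Cl per gram of compound = (0.2379 ÷ 143.318) ÷ 0.1503 = 0.011044 mol/g, so in the 0.1258 g combustion sample mol Cl = 0.0013894 mol
Divide by the smallest (0.0013894 mol): C 4.000, H 7.000, Cl 1.000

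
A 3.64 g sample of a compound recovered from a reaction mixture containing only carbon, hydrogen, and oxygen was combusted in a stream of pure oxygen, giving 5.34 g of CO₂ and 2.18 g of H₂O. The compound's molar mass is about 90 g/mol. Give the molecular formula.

mol C = 5.34 g CO₂ ÷ 44.009 g/mol = 0.1213 mol
mol H = 2 × 2.18 g H₂O ÷ 18.015 g/mol = 0.2420 mol
mass O = 3.64 − (1.457 + 0.2440) = 1.939 g → mol O = 1.939 ÷ 15.999 = 0.1212 mol
Divide by the smallest (0.1212 mol): C 1.001, H 1.997, O 1.000
Empirical formula: CH2O
Empirical-formula mass = 30.03 g/mol; 90 ÷ 30.03 ≈ 3, so the molecular formula is C3H6O3.

C3H6O3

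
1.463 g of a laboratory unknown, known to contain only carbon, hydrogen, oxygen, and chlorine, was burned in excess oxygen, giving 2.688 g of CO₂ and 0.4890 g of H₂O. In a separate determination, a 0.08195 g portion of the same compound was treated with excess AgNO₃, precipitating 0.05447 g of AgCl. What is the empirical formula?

C9H8ClO4

mol C = 2.688 g CO₂ ÷ 44.009 g/mol = 0.061078 mol
mol H = 2 × 0.4890 g H₂O ÷ 18.015 g/mol = 0.054288 mol
From the AgCl data: mol Cl per gram of compound = (0.05447 ÷ 143.318) ÷ 0.08195 = 0.0046378 mol/g, so in the 1.463 g combustion sample mol Cl = 0.0067850 mol
mass O = 1.463 − (0.73361 + 0.054722 + 0.24053) = 0.43414 g → mol O = 0.43414 ÷ 15.999 = 0.027135 mol
Divide by the smallest (0.0067850 mol): C 9.002, H 8.001, Cl 1.000, O 3.999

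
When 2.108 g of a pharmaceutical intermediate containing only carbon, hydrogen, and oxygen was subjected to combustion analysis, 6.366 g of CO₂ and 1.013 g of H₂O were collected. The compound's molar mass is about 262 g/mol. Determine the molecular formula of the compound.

mol C = 6.366 g CO₂ ÷ 44.009 g/mol = 0.14465 mol
mol H = 2 × 1.013 g H₂O ÷ 18.015 g/mol = 0.11246 mol
mass O = 2.108 − (1.7374 + 0.11336) = 0.25722 g → mol O = 0.25722 ÷ 15.999 = 0.016077 mol
Divide by the smallest (0.016077 mol): C 8.997, H 6.995, O 1.000
Empirical formula: C9H7O
Empirical-formula mass = 131.15 g/mol; 262 ÷ 131.15 ≈ 2, so the molecular formula is C18H14O2.

C18H14O2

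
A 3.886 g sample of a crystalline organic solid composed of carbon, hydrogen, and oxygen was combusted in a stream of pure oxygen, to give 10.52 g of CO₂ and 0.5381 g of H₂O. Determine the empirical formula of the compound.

C4HO

mol C = 10.52 g CO₂ ÷ 44.009 g/mol = 0.23904 mol
mol H = 2 × 0.5381 g H₂O ÷ 18.015 g/mol = 0.059739 mol
mass O = 3.886 − (2.8711 + 0.060217) = 0.95465 g → mol O = 0.95465 ÷ 15.999 = 0.059669 mol
Divide by the smallest (0.059669 mol): C 4.006, H 1.001, O 1.000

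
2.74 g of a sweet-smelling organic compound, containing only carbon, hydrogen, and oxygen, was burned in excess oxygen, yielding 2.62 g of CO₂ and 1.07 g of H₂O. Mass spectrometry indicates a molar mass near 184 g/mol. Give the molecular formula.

mol C = 2.62 g CO₂ ÷ 44.009 g/mol = 0.05953 mol
mol H = 2 × 1.07 g H₂O ÷ 18.015 g/mol = 0.1188 mol
mass O = 2.74 − (0.7151 + 0.1197) = 1.905 g → mol O = 1.905 ÷ 15.999 = 0.1191 mol
Divide by the smallest (0.05953 mol): C 1.000, H 1.995, O 2.000
Empirical formula: CH2O2
Empirical-formula mass = 46.02 g/mol; 184 ÷ 46.02 ≈ 4, so the molecular formula is C4H8O8.

C4H8O8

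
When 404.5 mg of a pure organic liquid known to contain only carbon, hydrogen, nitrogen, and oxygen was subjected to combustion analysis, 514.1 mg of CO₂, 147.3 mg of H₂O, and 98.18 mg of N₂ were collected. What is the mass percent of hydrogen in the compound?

mol C = 0.5141 g CO₂ ÷ 44.009 g/mol = 0.011682 mol
mol H = 2 × 0.1473 g H₂O ÷ 18.015 g/mol = 0.016353 mol
mol N = 2 × 0.09818 g N₂ ÷ 28.014 g/mol = 0.0070094 mol
mass O = 0.4045 − (0.14031 + 0.016484 + 0.098180) = 0.14953 g → mol O = 0.14953 ÷ 15.999 = 0.0093460 mol
mass % H = 0.016484 g ÷ 0.4045 g × 100%

4.08%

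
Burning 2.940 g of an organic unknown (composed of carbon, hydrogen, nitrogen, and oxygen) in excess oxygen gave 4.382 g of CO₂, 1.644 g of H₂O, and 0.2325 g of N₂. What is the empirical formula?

mol C = 4.382 g CO₂ ÷ 44.009 g/mol = 0.099571 mol
mol H = 2 × 1.644 g H₂O ÷ 18.015 g/mol = 0.18251 mol
mol N = 2 × 0.2325 g N₂ ÷ 28.014 g/mol = 0.016599 mol
mass O = 2.940 − (1.1959 + 0.18397 + 0.23250) = 1.3276 g → mol O = 1.3276 ÷ 15.999 = 0.082979 mol
Divide by the smallest (0.016599 mol): C 5.999, H 10.996, N 1.000, O 4.999

C6H11NO5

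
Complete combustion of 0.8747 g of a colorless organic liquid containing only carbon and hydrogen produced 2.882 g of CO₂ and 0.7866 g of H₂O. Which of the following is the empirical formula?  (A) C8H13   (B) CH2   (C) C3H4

mol C = 2.882 g CO₂ ÷ 44.009 g/mol = 0.065487 mol
mol H = 2 × 0.7866 g H₂O ÷ 18.015 g/mol = 0.087327 mol
Divide by the smallest (0.065487 mol): C 1.000, H 1.334
Multiplying each by 3 gives whole numbers: C 3.00, H 4.00

(C) C3H4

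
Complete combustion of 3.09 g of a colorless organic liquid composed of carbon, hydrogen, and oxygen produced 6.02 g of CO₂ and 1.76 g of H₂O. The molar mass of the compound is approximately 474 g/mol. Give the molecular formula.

C21H30O12

mol C = 6.02 g CO₂ ÷ 44.009 g/mol = 0.1368 mol
mol H = 2 × 1.76 g H₂O ÷ 18.015 g/mol = 0.1954 mol
mass O = 3.09 − (1.643 + 0.1970) = 1.250 g → mol O = 1.250 ÷ 15.999 = 0.07813 mol
Divide by the smallest (0.07813 mol): C 1.751, H 2.501, O 1.000
Multiplying each by 4 gives whole numbers: C 7.00, H 10.00, O 4.00
Empirical formula: C7H10O4
Empirical-formula mass = 158.15 g/mol; 474 ÷ 158.15 ≈ 3, so the molecular formula is C21H30O12.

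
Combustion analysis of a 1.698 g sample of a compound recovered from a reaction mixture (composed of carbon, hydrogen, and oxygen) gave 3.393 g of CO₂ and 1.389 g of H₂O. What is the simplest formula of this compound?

mol C = 3.393 g CO₂ ÷ 44.009 g/mol = 0.077098 mol
mol H = 2 × 1.389 g H₂O ÷ 18.015 g/mol = 0.15420 mol
mass O = 1.698 − (0.92602 + 0.15544) = 0.61654 g → mol O = 0.61654 ÷ 15.999 = 0.038536 mol
Divide by the smallest (0.038536 mol): C 2.001, H 4.002, O 1.000

C2H4O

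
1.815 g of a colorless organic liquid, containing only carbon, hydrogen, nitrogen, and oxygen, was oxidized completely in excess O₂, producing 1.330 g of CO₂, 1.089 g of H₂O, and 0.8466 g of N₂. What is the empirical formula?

mol C = 1.330 g CO₂ ÷ 44.009 g/mol = 0.030221 mol
mol H = 2 × 1.089 g H₂O ÷ 18.015 g/mol = 0.12090 mol
mol N = 2 × 0.8466 g N₂ ÷ 28.014 g/mol = 0.060441 mol
mass O = 1.815 − (0.36299 + 0.12187 + 0.84660) = 0.48355 g → mol O = 0.48355 ÷ 15.999 = 0.030224 mol
Divide by the smallest (0.030221 mol): C 1.000, H 4.000, N 2.000, O 1.000

CH4N2O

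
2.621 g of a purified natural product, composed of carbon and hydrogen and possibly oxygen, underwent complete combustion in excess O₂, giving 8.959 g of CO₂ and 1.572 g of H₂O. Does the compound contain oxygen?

no

mol C = 8.959 g CO₂ ÷ 44.009 g/mol = 0.20357 mol
mol H = 2 × 1.572 g H₂O ÷ 18.015 g/mol = 0.17452 mol
C and H together account for 2.6210 g — essentially the entire 2.621 g sample — so the compound contains no oxygen.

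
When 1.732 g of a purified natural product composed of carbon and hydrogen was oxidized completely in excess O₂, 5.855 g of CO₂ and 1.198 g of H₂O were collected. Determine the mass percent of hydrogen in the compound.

mol C = 5.855 g CO₂ ÷ 44.009 g/mol = 0.13304 mol
mol H = 2 × 1.198 g H₂O ÷ 18.015 g/mol = 0.13300 mol
mass % H = 0.13406 g ÷ 1.732 g × 100%

7.74%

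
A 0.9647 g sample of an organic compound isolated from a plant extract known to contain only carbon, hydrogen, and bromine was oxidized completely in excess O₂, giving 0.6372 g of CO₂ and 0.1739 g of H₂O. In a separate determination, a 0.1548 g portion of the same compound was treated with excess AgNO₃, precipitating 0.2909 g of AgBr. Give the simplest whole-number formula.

mol C = 0.6372 g CO₂ ÷ 44.009 g/mol = 0.014479 mol
mol H = 2 × 0.1739 g H₂O ÷ 18.015 g/mol = 0.019306 mol
From the AgBr data: mol Br per gram of compound = (0.2909 ÷ 187.772) ÷ 0.1548 = 0.010008 mol/g, so in the 0.9647 g combustion sample mol Br = 0.0096546 mol
Divide by the smallest (0.0096546 mol): C 1.500, H 2.000, Br 1.000
Multiplying each by 2 gives whole numbers: C 3.00, H 4.00, Br 2.00

C3H4Br2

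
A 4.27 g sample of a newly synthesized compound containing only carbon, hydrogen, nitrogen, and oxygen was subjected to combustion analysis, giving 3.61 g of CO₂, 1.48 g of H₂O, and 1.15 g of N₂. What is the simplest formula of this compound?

C2H4N2O3

mol C = 3.61 g CO₂ ÷ 44.009 g/mol = 0.08203 mol
mol H = 2 × 1.48 g H₂O ÷ 18.015 g/mol = 0.1643 mol
mol N = 2 × 1.15 g N₂ ÷ 28.014 g/mol = 0.08210 mol
mass O = 4.27 − (0.9852 + 0.1656 + 1.150) = 1.969 g → mol O = 1.969 ÷ 15.999 = 0.1231 mol
Divide by the smallest (0.08203 mol): C 1.000, H 2.003, N 1.001, O 1.500
Multiplying each by 2 gives whole numbers: C 2.00, H 4.01, N 2.00, O 3.00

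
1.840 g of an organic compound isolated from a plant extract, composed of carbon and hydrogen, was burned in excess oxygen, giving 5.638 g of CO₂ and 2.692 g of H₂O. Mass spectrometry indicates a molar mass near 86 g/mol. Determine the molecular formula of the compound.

mol C = 5.638 g CO₂ ÷ 44.009 g/mol = 0.12811 mol
mol H = 2 × 2.692 g H₂O ÷ 18.015 g/mol = 0.29886 mol
Divide by the smallest (0.12811 mol): C 1.000, H 2.333
Multiplying each by 3 gives whole numbers: C 3.00, H 7.00
Empirical formula: C3H7
Empirical-formula mass = 43.09 g/mol; 86 ÷ 43.09 ≈ 2, so the molecular formula is C6H14.

C6H14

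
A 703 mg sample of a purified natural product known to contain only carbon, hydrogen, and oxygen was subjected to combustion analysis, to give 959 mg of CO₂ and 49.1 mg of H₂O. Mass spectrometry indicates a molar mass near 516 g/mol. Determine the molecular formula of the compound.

C16H4O20

mol C = 0.959 g CO₂ ÷ 44.009 g/mol = 0.02179 mol
mol H = 2 × 0.0491 g H₂O ÷ 18.015 g/mol = 0.005451 mol
mass O = 0.703 − (0.2617 + 0.005495) = 0.4358 g → mol O = 0.4358 ÷ 15.999 = 0.02724 mol
Divide by the smallest (0.005451 mol): C 3.998, H 1.000, O 4.997
Empirical formula: C4HO5
Empirical-formula mass = 129.05 g/mol; 516 ÷ 129.05 ≈ 4, so the molecular formula is C16H4O20.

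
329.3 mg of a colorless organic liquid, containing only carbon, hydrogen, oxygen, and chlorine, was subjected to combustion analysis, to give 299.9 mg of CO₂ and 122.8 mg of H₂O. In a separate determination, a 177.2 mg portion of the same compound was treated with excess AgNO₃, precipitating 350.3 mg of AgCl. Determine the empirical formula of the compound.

C3H6Cl2O2

mol C = 0.2999 g CO₂ ÷ 44.009 g/mol = 0.0068145 mol
mol H = 2 × 0.1228 g H₂O ÷ 18.015 g/mol = 0.013633 mol
From the AgCl data: mol Cl per gram of compound = (0.3503 ÷ 143.318) ÷ 0.1772 = 0.013794 mol/g, so in the 0.3293 g combustion sample mol Cl = 0.0045422 mol
mass O = 0.3293 − (0.081849 + 0.013742 + 0.16102) = 0.072687 g → mol O = 0.072687 ÷ 15.999 = 0.0045432 mol
Divide by the smallest (0.0045422 mol): C 1.500, H 3.001, Cl 1.000, O 1.000
Multiplying each by 2 gives whole numbers: C 3.00, H 6.00, Cl 2.00, O 2.00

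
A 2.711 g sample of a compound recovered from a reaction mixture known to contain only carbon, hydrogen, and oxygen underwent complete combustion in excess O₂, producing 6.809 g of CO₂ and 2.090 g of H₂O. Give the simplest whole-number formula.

C4H6O

mol C = 6.809 g CO₂ ÷ 44.009 g/mol = 0.15472 mol
mol H = 2 × 2.090 g H₂O ÷ 18.015 g/mol = 0.23203 mol
mass O = 2.711 − (1.8583 + 0.23389) = 0.61879 g → mol O = 0.61879 ÷ 15.999 = 0.038677 mol
Divide by the smallest (0.038677 mol): C 4.000, H 5.999, O 1.000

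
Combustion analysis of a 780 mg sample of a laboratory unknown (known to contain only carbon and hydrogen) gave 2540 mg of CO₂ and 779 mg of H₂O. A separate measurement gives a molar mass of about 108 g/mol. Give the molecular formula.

mol C = 2.54 g CO₂ ÷ 44.009 g/mol = 0.05772 mol
mol H = 2 × 0.779 g H₂O ÷ 18.015 g/mol = 0.08648 mol
Divide by the smallest (0.05772 mol): C 1.000, H 1.498
Multiplying each by 2 gives whole numbers: C 2.00, H 3.00
Empirical formula: C2H3
Empirical-formula mass = 27.05 g/mol; 108 ÷ 27.05 ≈ 4, so the molecular formula is C8H12.

C8H12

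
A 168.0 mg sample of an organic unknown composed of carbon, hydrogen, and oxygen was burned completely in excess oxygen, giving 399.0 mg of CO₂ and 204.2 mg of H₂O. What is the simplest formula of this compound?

mol C = 0.3990 g CO₂ ÷ 44.009 g/mol = 0.0090663 mol
mol H = 2 × 0.2042 g H₂O ÷ 18.015 g/mol = 0.022670 mol
mass O = 0.1680 − (0.10890 + 0.022851) = 0.036253 g → mol O = 0.036253 ÷ 15.999 = 0.0022660 mol
Divide by the smallest (0.0022660 mol): C 4.001, H 10.005, O 1.000

C4H10O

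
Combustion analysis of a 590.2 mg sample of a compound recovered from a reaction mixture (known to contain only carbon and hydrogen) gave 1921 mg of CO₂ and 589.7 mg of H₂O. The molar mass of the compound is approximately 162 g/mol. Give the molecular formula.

C12H18

mol C = 1.921 g CO₂ ÷ 44.009 g/mol = 0.043650 mol
mol H = 2 × 0.5897 g H₂O ÷ 18.015 g/mol = 0.065468 mol
Divide by the smallest (0.043650 mol): C 1.000, H 1.500
Multiplying each by 2 gives whole numbers: C 2.00, H 3.00
Empirical formula: C2H3
Empirical-formula mass = 27.05 g/mol; 162 ÷ 27.05 ≈ 6, so the molecular formula is C12H18.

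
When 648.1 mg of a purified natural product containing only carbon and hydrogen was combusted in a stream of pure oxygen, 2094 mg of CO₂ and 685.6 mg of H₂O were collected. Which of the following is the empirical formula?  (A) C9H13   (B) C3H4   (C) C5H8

(C) C5H8

mol C = 2.094 g CO₂ ÷ 44.009 g/mol = 0.047581 mol
mol H = 2 × 0.6856 g H₂O ÷ 18.015 g/mol = 0.076114 mol
Divide by the smallest (0.047581 mol): C 1.000, H 1.600
Multiplying each by 5 gives whole numbers: C 5.00, H 8.00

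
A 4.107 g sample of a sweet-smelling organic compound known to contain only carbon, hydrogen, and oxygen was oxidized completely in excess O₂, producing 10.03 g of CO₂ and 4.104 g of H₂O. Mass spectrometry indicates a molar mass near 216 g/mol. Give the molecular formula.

C12H24O3

mol C = 10.03 g CO₂ ÷ 44.009 g/mol = 0.22791 mol
mol H = 2 × 4.104 g H₂O ÷ 18.015 g/mol = 0.45562 mol
mass O = 4.107 − (2.7374 + 0.45927) = 0.91033 g → mol O = 0.91033 ÷ 15.999 = 0.056899 mol
Divide by the smallest (0.056899 mol): C 4.005, H 8.007, O 1.000
Empirical formula: C4H8O
Empirical-formula mass = 72.11 g/mol; 216 ÷ 72.11 ≈ 3, so the molecular formula is C12H24O3.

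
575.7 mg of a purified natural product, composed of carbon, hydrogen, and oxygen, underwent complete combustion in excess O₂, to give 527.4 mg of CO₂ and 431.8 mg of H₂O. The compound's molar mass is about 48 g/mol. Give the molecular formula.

CH4O2

mol C = 0.5274 g CO₂ ÷ 44.009 g/mol = 0.011984 mol
mol H = 2 × 0.4318 g H₂O ÷ 18.015 g/mol = 0.047938 mol
mass O = 0.5757 − (0.14394 + 0.048321) = 0.38344 g → mol O = 0.38344 ÷ 15.999 = 0.023966 mol
Divide by the smallest (0.011984 mol): C 1.000, H 4.000, O 2.000
Empirical formula: CH4O2
Empirical-formula mass = 48.04 g/mol; 48 ÷ 48.04 ≈ 1, so the molecular formula is CH4O2.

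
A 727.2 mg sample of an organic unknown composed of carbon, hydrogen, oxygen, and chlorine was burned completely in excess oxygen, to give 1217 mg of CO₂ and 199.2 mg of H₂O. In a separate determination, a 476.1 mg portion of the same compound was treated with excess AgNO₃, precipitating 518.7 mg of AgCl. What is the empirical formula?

C5H4ClO2

mol C = 1.217 g CO₂ ÷ 44.009 g/mol = 0.027653 mol
mol H = 2 × 0.1992 g H₂O ÷ 18.015 g/mol = 0.022115 mol
From the AgCl data: mol Cl per gram of compound = (0.5187 ÷ 143.318) ÷ 0.4761 = 0.0076018 mol/g, so in the 0.7272 g combustion sample mol Cl = 0.0055280 mol
mass O = 0.7272 − (0.33215 + 0.022292 + 0.19597) = 0.17679 g → mol O = 0.17679 ÷ 15.999 = 0.011050 mol
Divide by the smallest (0.0055280 mol): C 5.002, H 4.000, Cl 1.000, O 1.999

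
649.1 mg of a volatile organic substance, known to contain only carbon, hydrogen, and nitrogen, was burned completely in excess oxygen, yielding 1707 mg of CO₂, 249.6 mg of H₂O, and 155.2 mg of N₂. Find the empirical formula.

mol C = 1.707 g CO₂ ÷ 44.009 g/mol = 0.038788 mol
mol H = 2 × 0.2496 g H₂O ÷ 18.015 g/mol = 0.027710 mol
mol N = 2 × 0.1552 g N₂ ÷ 28.014 g/mol = 0.011080 mol
Divide by the smallest (0.011080 mol): C 3.501, H 2.501, N 1.000
Multiplying each by 2 gives whole numbers: C 7.00, H 5.00, N 2.00

C7H5N2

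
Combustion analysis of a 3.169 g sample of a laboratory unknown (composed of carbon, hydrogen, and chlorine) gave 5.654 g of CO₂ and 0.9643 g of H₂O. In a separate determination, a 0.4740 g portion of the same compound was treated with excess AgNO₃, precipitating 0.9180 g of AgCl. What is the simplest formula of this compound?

C6H5Cl2

mol C = 5.654 g CO₂ ÷ 44.009 g/mol = 0.12847 mol
mol H = 2 × 0.9643 g H₂O ÷ 18.015 g/mol = 0.10706 mol
From the AgCl data: mol Cl per gram of compound = (0.9180 ÷ 143.318) ÷ 0.4740 = 0.013513 mol/g, so in the 3.169 g combustion sample mol Cl = 0.042824 mol
Divide by the smallest (0.042824 mol): C 3.000, H 2.500, Cl 1.000
Multiplying each by 2 gives whole numbers: C 6.00, H 5.00, Cl 2.00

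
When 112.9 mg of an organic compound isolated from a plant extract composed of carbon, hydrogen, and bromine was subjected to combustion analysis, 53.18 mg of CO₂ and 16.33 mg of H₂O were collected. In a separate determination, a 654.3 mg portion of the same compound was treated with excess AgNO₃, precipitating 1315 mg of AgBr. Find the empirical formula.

mol C = 0.05318 g CO₂ ÷ 44.009 g/mol = 0.0012084 mol
mol H = 2 × 0.01633 g H₂O ÷ 18.015 g/mol = 0.0018129 mol
From the AgBr data: mol Br per gram of compound = (1.315 ÷ 187.772) ÷ 0.6543 = 0.010703 mol/g, so in the 0.1129 g combustion sample mol Br = 0.0012084 mol
Divide by the smallest (0.0012084 mol): C 1.000, H 1.500, Br 1.000
Multiplying each by 2 gives whole numbers: C 2.00, H 3.00, Br 2.00

C2H3Br2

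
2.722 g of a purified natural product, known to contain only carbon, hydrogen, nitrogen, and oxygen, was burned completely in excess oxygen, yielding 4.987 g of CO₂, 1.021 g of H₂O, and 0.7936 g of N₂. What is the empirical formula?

C4H4N2O

mol C = 4.987 g CO₂ ÷ 44.009 g/mol = 0.11332 mol
mol H = 2 × 1.021 g H₂O ÷ 18.015 g/mol = 0.11335 mol
mol N = 2 × 0.7936 g N₂ ÷ 28.014 g/mol = 0.056657 mol
mass O = 2.722 − (1.3611 + 0.11426 + 0.79360) = 0.45308 g → mol O = 0.45308 ÷ 15.999 = 0.028320 mol
Divide by the smallest (0.028320 mol): C 4.001, H 4.003, N 2.001, O 1.000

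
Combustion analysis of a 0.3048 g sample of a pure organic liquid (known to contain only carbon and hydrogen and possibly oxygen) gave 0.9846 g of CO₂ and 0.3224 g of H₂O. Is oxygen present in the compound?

mol C = 0.9846 g CO₂ ÷ 44.009 g/mol = 0.022373 mol
mol H = 2 × 0.3224 g H₂O ÷ 18.015 g/mol = 0.035792 mol
C and H together account for 0.30480 g — essentially the entire 0.3048 g sample — so the compound contains no oxygen.

no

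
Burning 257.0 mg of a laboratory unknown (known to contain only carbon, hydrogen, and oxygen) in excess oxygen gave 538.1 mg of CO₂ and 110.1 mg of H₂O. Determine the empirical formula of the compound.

C2H2O

mol C = 0.5381 g CO₂ ÷ 44.009 g/mol = 0.012227 mol
mol H = 2 × 0.1101 g H₂O ÷ 18.015 g/mol = 0.012223 mol
mass O = 0.2570 − (0.14686 + 0.012321) = 0.097820 g → mol O = 0.097820 ÷ 15.999 = 0.0061141 mol
Divide by the smallest (0.0061141 mol): C 2.000, H 1.999, O 1.000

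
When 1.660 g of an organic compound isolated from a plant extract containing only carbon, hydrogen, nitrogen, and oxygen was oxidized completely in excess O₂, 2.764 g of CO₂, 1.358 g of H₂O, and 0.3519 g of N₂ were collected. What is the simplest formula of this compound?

C5H12N2O2

mol C = 2.764 g CO₂ ÷ 44.009 g/mol = 0.062805 mol
mol H = 2 × 1.358 g H₂O ÷ 18.015 g/mol = 0.15076 mol
mol N = 2 × 0.3519 g N₂ ÷ 28.014 g/mol = 0.025123 mol
mass O = 1.660 − (0.75435 + 0.15197 + 0.35190) = 0.40178 g → mol O = 0.40178 ÷ 15.999 = 0.025113 mol
Divide by the smallest (0.025113 mol): C 2.501, H 6.004, N 1.000, O 1.000
Multiplying each by 2 gives whole numbers: C 5.00, H 12.01, N 2.00, O 2.00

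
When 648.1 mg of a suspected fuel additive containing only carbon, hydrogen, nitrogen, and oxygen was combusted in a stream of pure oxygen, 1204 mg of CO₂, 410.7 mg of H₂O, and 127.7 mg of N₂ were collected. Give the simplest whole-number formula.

mol C = 1.204 g CO₂ ÷ 44.009 g/mol = 0.027358 mol
mol H = 2 × 0.4107 g H₂O ÷ 18.015 g/mol = 0.045595 mol
mol N = 2 × 0.1277 g N₂ ÷ 28.014 g/mol = 0.0091169 mol
mass O = 0.6481 − (0.32860 + 0.045960 + 0.12770) = 0.14584 g → mol O = 0.14584 ÷ 15.999 = 0.0091157 mol
Divide by the smallest (0.0091157 mol): C 3.001, H 5.002, N 1.000, O 1.000

C3H5NO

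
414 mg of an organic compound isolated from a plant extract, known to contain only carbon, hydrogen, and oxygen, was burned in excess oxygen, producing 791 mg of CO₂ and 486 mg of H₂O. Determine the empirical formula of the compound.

mol C = 0.791 g CO₂ ÷ 44.009 g/mol = 0.01797 mol
mol H = 2 × 0.486 g H₂O ÷ 18.015 g/mol = 0.05396 mol
mass O = 0.414 − (0.2159 + 0.05439) = 0.1437 g → mol O = 0.1437 ÷ 15.999 = 0.008984 mol
Divide by the smallest (0.008984 mol): C 2.001, H 6.006, O 1.000

C2H6O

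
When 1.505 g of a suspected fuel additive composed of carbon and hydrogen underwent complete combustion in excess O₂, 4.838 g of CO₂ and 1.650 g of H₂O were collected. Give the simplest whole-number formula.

mol C = 4.838 g CO₂ ÷ 44.009 g/mol = 0.10993 mol
mol H = 2 × 1.650 g H₂O ÷ 18.015 g/mol = 0.18318 mol
Divide by the smallest (0.10993 mol): C 1.000, H 1.666
Multiplying each by 3 gives whole numbers: C 3.00, H 5.00

C3H5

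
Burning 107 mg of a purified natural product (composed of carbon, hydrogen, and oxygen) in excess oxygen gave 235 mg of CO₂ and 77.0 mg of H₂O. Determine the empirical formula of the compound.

mol C = 0.235 g CO₂ ÷ 44.009 g/mol = 0.005340 mol
mol H = 2 × 0.0770 g H₂O ÷ 18.015 g/mol = 0.008548 mol
mass O = 0.107 − (0.06414 + 0.008617) = 0.03425 g → mol O = 0.03425 ÷ 15.999 = 0.002141 mol
Divide by the smallest (0.002141 mol): C 2.495, H 3.994, O 1.000
Multiplying each by 2 gives whole numbers: C 4.99, H 7.99, O 2.00

C5H8O2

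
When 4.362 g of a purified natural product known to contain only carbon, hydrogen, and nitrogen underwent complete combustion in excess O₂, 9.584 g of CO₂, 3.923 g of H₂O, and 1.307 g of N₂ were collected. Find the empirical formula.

mol C = 9.584 g CO₂ ÷ 44.009 g/mol = 0.21777 mol
mol H = 2 × 3.923 g H₂O ÷ 18.015 g/mol = 0.43553 mol
mol N = 2 × 1.307 g N₂ ÷ 28.014 g/mol = 0.093310 mol
Divide by the smallest (0.093310 mol): C 2.334, H 4.667, N 1.000
Multiplying each by 3 gives whole numbers: C 7.00, H 14.00, N 3.00

C7H14N3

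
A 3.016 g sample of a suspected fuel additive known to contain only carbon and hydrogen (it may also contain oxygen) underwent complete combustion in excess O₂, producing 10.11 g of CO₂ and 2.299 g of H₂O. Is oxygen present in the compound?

no

mol C = 10.11 g CO₂ ÷ 44.009 g/mol = 0.22973 mol
mol H = 2 × 2.299 g H₂O ÷ 18.015 g/mol = 0.25523 mol
C and H together account for 3.0165 g — essentially the entire 3.016 g sample — so the compound contains no oxygen.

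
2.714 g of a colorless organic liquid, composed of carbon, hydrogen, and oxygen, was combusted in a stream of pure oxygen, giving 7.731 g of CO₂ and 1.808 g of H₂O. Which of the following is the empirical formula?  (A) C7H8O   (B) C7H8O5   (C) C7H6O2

mol C = 7.731 g CO₂ ÷ 44.009 g/mol = 0.17567 mol
mol H = 2 × 1.808 g H₂O ÷ 18.015 g/mol = 0.20072 mol
mass O = 2.714 − (2.1100 + 0.20233) = 0.40172 g → mol O = 0.40172 ÷ 15.999 = 0.025109 mol
Divide by the smallest (0.025109 mol): C 6.996, H 7.994, O 1.000

(A) C7H8O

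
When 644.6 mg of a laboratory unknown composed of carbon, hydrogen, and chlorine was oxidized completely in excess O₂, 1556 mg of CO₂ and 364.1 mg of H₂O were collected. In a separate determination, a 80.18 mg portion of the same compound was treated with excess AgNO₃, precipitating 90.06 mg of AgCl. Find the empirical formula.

mol C = 1.556 g CO₂ ÷ 44.009 g/mol = 0.035356 mol
mol H = 2 × 0.3641 g H₂O ÷ 18.015 g/mol = 0.040422 mol
From the AgCl data: mol Cl per gram of compound = (0.09006 ÷ 143.318) ÷ 0.08018 = 0.0078373 mol/g, so in the 0.6446 g combustion sample mol Cl = 0.0050519 mol
Divide by the smallest (0.0050519 mol): C 6.999, H 8.001, Cl 1.000

C7H8Cl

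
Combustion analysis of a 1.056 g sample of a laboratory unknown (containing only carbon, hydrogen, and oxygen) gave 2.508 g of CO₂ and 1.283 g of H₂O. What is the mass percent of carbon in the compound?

mol C = 2.508 g CO₂ ÷ 44.009 g/mol = 0.056988 mol
mol H = 2 × 1.283 g H₂O ÷ 18.015 g/mol = 0.14244 mol
mass O = 1.056 − (0.68449 + 0.14358) = 0.22794 g → mol O = 0.22794 ÷ 15.999 = 0.014247 mol
mass % C = 0.68449 g ÷ 1.056 g × 100%

64.82%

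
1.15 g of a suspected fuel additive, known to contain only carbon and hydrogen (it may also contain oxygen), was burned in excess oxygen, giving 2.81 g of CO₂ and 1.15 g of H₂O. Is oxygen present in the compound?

mol C = 2.81 g CO₂ ÷ 44.009 g/mol = 0.06385 mol
mol H = 2 × 1.15 g H₂O ÷ 18.015 g/mol = 0.1277 mol
C and H account for only 0.8956 g of the 1.15 g sample; the remaining 0.2544 g must be oxygen.

yes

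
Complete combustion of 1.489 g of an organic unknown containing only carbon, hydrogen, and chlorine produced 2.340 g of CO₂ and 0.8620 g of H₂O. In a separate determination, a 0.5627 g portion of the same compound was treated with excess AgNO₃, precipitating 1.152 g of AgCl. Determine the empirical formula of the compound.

C5H9Cl2

mol C = 2.340 g CO₂ ÷ 44.009 g/mol = 0.053171 mol
mol H = 2 × 0.8620 g H₂O ÷ 18.015 g/mol = 0.095698 mol
From the AgCl data: mol Cl per gram of compound = (1.152 ÷ 143.318) ÷ 0.5627 = 0.014285 mol/g, so in the 1.489 g combustion sample mol Cl = 0.021270 mol
Divide by the smallest (0.021270 mol): C 2.500, H 4.499, Cl 1.000
Multiplying each by 2 gives whole numbers: C 5.00, H 9.00, Cl 2.00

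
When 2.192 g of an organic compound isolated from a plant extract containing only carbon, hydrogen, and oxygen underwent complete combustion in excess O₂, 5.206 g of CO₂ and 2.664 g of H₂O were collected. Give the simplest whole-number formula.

mol C = 5.206 g CO₂ ÷ 44.009 g/mol = 0.11829 mol
mol H = 2 × 2.664 g H₂O ÷ 18.015 g/mol = 0.29575 mol
mass O = 2.192 − (1.4208 + 0.29812) = 0.47305 g → mol O = 0.47305 ÷ 15.999 = 0.029568 mol
Divide by the smallest (0.029568 mol): C 4.001, H 10.003, O 1.000

C4H10O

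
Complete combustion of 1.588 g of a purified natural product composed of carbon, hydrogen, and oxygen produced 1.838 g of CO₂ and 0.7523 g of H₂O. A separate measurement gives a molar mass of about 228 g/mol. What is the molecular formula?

mol C = 1.838 g CO₂ ÷ 44.009 g/mol = 0.041764 mol
mol H = 2 × 0.7523 g H₂O ÷ 18.015 g/mol = 0.083519 mol
mass O = 1.588 − (0.50163 + 0.084187) = 1.0022 g → mol O = 1.0022 ÷ 15.999 = 0.062640 mol
Divide by the smallest (0.041764 mol): C 1.000, H 2.000, O 1.500
Multiplying each by 2 gives whole numbers: C 2.00, H 4.00, O 3.00
Empirical formula: C2H4O3
Empirical-formula mass = 76.05 g/mol; 228 ÷ 76.05 ≈ 3, so the molecular formula is C6H12O9.

C6H12O9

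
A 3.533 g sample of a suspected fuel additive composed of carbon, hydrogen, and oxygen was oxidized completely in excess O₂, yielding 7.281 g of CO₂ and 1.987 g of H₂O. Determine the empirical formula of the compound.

C6H8O3

mol C = 7.281 g CO₂ ÷ 44.009 g/mol = 0.16544 mol
mol H = 2 × 1.987 g H₂O ÷ 18.015 g/mol = 0.22059 mol
mass O = 3.533 − (1.9871 + 0.22236) = 1.3235 g → mol O = 1.3235 ÷ 15.999 = 0.082724 mol
Divide by the smallest (0.082724 mol): C 2.000, H 2.667, O 1.000
Multiplying each by 3 gives whole numbers: C 6.00, H 8.00, O 3.00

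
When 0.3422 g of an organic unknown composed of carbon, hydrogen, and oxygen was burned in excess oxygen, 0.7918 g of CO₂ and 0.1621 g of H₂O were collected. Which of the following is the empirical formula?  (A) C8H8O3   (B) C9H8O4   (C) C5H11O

mol C = 0.7918 g CO₂ ÷ 44.009 g/mol = 0.017992 mol
mol H = 2 × 0.1621 g H₂O ÷ 18.015 g/mol = 0.017996 mol
mass O = 0.3422 − (0.21610 + 0.018140) = 0.10796 g → mol O = 0.10796 ÷ 15.999 = 0.0067480 mol
Divide by the smallest (0.0067480 mol): C 2.666, H 2.667, O 1.000
Multiplying each by 3 gives whole numbers: C 8.00, H 8.00, O 3.00

(A) C8H8O3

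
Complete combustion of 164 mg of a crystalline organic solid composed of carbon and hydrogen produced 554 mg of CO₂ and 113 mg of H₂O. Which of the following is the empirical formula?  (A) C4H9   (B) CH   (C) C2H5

(B) CH

mol C = 0.554 g CO₂ ÷ 44.009 g/mol = 0.01259 mol
mol H = 2 × 0.113 g H₂O ÷ 18.015 g/mol = 0.01255 mol
Divide by the smallest (0.01255 mol): C 1.003, H 1.000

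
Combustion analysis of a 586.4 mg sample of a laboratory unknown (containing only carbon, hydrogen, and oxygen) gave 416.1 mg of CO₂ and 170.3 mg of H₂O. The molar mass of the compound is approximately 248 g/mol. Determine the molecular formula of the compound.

mol C = 0.4161 g CO₂ ÷ 44.009 g/mol = 0.0094549 mol
mol H = 2 × 0.1703 g H₂O ÷ 18.015 g/mol = 0.018906 mol
mass O = 0.5864 − (0.11356 + 0.019058) = 0.45378 g → mol O = 0.45378 ÷ 15.999 = 0.028363 mol
Divide by the smallest (0.0094549 mol): C 1.000, H 2.000, O 3.000
Empirical formula: CH2O3
Empirical-formula mass = 62.02 g/mol; 248 ÷ 62.02 ≈ 4, so the molecular formula is C4H8O12.

C4H8O12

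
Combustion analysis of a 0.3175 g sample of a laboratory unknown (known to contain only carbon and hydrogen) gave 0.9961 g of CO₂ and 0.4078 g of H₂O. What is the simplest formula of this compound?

CH2

mol C = 0.9961 g CO₂ ÷ 44.009 g/mol = 0.022634 mol
mol H = 2 × 0.4078 g H₂O ÷ 18.015 g/mol = 0.045273 mol
Divide by the smallest (0.022634 mol): C 1.000, H 2.000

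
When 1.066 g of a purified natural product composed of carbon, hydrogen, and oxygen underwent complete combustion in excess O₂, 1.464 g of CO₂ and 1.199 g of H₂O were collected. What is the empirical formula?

CH4O

mol C = 1.464 g CO₂ ÷ 44.009 g/mol = 0.033266 mol
mol H = 2 × 1.199 g H₂O ÷ 18.015 g/mol = 0.13311 mol
mass O = 1.066 − (0.39956 + 0.13418) = 0.53227 g → mol O = 0.53227 ÷ 15.999 = 0.033269 mol
Divide by the smallest (0.033266 mol): C 1.000, H 4.001, O 1.000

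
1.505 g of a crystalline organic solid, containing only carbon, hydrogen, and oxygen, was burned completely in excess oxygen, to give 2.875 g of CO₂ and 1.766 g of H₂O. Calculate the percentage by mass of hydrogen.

mol C = 2.875 g CO₂ ÷ 44.009 g/mol = 0.065328 mol
mol H = 2 × 1.766 g H₂O ÷ 18.015 g/mol = 0.19606 mol
mass O = 1.505 − (0.78465 + 0.19763) = 0.52272 g → mol O = 0.52272 ÷ 15.999 = 0.032672 mol
mass % H = 0.19763 g ÷ 1.505 g × 100%

13.13%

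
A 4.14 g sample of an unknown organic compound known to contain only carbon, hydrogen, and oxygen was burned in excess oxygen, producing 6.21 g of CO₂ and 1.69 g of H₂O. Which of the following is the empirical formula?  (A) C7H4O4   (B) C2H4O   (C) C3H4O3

mol C = 6.21 g CO₂ ÷ 44.009 g/mol = 0.1411 mol
mol H = 2 × 1.69 g H₂O ÷ 18.015 g/mol = 0.1876 mol
mass O = 4.14 − (1.695 + 0.1891) = 2.256 g → mol O = 2.256 ÷ 15.999 = 0.1410 mol
Divide by the smallest (0.1410 mol): C 1.001, H 1.331, O 1.000
Multiplying each by 3 gives whole numbers: C 3.00, H 3.99, O 3.00

(C) C3H4O3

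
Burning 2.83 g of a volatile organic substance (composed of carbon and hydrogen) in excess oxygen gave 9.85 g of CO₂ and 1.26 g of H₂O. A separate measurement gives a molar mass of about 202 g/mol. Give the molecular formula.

mol C = 9.85 g CO₂ ÷ 44.009 g/mol = 0.2238 mol
mol H = 2 × 1.26 g H₂O ÷ 18.015 g/mol = 0.1399 mol
Divide by the smallest (0.1399 mol): C 1.600, H 1.000
Multiplying each by 5 gives whole numbers: C 8.00, H 5.00
Empirical formula: C8H5
Empirical-formula mass = 101.13 g/mol; 202 ÷ 101.13 ≈ 2, so the molecular formula is C16H10.

C16H10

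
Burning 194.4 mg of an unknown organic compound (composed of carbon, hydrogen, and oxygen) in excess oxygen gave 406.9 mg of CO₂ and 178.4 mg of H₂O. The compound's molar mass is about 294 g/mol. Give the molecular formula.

C14H30O6

mol C = 0.4069 g CO₂ ÷ 44.009 g/mol = 0.0092458 mol
mol H = 2 × 0.1784 g H₂O ÷ 18.015 g/mol = 0.019806 mol
mass O = 0.1944 − (0.11105 + 0.019964) = 0.063384 g → mol O = 0.063384 ÷ 15.999 = 0.0039618 mol
Divide by the smallest (0.0039618 mol): C 2.334, H 4.999, O 1.000
Multiplying each by 3 gives whole numbers: C 7.00, H 15.00, O 3.00
Empirical formula: C7H15O3
Empirical-formula mass = 147.19 g/mol; 294 ÷ 147.19 ≈ 2, so the molecular formula is C14H30O6.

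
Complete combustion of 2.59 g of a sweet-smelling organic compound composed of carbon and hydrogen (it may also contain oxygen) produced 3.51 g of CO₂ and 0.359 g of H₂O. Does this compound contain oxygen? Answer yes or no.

mol C = 3.51 g CO₂ ÷ 44.009 g/mol = 0.07976 mol
mol H = 2 × 0.359 g H₂O ÷ 18.015 g/mol = 0.03986 mol
C and H account for only 0.9981 g of the 2.59 g sample; the remaining 1.592 g must be oxygen.

yes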